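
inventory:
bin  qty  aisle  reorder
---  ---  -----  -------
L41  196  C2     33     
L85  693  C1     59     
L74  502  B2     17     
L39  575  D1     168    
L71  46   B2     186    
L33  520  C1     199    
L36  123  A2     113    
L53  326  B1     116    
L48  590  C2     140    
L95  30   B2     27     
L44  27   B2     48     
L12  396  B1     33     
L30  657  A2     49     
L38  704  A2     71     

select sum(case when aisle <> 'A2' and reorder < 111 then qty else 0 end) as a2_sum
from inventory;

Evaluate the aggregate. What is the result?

bin=L41: ✓ → 196
bin=L85: ✓ → 693
bin=L74: ✓ → 502
bin=L39: ✗
bin=L71: ✗
bin=L33: ✗
bin=L36: ✗
bin=L53: ✗
bin=L48: ✗
bin=L95: ✓ → 30
bin=L44: ✓ → 27
bin=L12: ✓ → 396
bin=L30: ✗
bin=L38: ✗
a2_sum = 196 + 693 + 502 + 30 + 27 + 396 = 1844

1844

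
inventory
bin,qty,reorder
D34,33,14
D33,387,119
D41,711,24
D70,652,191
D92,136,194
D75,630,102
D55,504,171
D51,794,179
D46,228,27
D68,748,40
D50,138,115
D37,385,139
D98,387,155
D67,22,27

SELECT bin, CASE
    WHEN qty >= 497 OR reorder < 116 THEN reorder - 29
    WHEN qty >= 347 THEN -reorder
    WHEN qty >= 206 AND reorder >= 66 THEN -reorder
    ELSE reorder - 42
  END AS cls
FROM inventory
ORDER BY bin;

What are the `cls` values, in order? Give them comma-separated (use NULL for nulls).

bin=D33: qty >= 347 → -119
bin=D34: qty >= 497 OR reorder < 116 → -15
bin=D37: qty >= 347 → -139
bin=D41: qty >= 497 OR reorder < 116 → -5
bin=D46: qty >= 497 OR reorder < 116 → -2
bin=D50: qty >= 497 OR reorder < 116 → 86
bin=D51: qty >= 497 OR reorder < 116 → 150
bin=D55: qty >= 497 OR reorder < 116 → 142
bin=D67: qty >= 497 OR reorder < 116 → -2
bin=D68: qty >= 497 OR reorder < 116 → 11
bin=D70: qty >= 497 OR reorder < 116 → 162
bin=D75: qty >= 497 OR reorder < 116 → 73
bin=D92: ELSE → 152
bin=D98: qty >= 347 → -155

-119, -15, -139, -5, -2, 86, 150, 142, -2, 11, 162, 73, 152, -155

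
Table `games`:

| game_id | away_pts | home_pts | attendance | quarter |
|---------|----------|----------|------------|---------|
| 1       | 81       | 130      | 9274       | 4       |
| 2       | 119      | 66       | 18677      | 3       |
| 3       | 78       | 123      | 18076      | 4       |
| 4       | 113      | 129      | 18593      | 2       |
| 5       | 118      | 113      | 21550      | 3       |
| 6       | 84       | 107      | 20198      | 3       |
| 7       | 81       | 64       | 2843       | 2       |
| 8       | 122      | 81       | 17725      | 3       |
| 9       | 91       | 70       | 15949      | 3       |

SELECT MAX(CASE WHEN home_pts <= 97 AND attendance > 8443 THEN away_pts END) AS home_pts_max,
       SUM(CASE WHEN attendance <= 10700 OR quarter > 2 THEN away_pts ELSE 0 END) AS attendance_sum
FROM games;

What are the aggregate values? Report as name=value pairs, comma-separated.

[home_pts_max: home_pts <= 97 AND attendance > 8443]
game_id=1: ✗
game_id=2: ✓ → 119
game_id=3: ✗
game_id=4: ✗
game_id=5: ✗
game_id=6: ✗
game_id=7: ✗
game_id=8: ✓ → 122
game_id=9: ✓ → 91
home_pts_max = MAX(119, 122, 91) = 122
—
[attendance_sum: attendance <= 10700 OR quarter > 2]
game_id=1: ✓ → 81
game_id=2: ✓ → 119
game_id=3: ✓ → 78
game_id=4: ✗
game_id=5: ✓ → 118
game_id=6: ✓ → 84
game_id=7: ✓ → 81
game_id=8: ✓ → 122
game_id=9: ✓ → 91
attendance_sum = 81 + 119 + 78 + 118 + 84 + 81 + 122 + 91 = 774

home_pts_max=122, attendance_sum=774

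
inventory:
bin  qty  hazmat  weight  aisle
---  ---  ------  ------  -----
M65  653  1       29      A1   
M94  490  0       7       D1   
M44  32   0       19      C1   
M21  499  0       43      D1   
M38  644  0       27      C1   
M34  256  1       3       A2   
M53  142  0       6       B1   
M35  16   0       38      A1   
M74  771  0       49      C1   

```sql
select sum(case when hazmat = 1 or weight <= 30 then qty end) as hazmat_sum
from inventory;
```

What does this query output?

2217

bin=M65: ✓ → 653
bin=M94: ✓ → 490
bin=M44: ✓ → 32
bin=M21: ✗
bin=M38: ✓ → 644
bin=M34: ✓ → 256
bin=M53: ✓ → 142
bin=M35: ✗
bin=M74: ✗
hazmat_sum = 653 + 490 + 32 + 644 + 256 + 142 = 2217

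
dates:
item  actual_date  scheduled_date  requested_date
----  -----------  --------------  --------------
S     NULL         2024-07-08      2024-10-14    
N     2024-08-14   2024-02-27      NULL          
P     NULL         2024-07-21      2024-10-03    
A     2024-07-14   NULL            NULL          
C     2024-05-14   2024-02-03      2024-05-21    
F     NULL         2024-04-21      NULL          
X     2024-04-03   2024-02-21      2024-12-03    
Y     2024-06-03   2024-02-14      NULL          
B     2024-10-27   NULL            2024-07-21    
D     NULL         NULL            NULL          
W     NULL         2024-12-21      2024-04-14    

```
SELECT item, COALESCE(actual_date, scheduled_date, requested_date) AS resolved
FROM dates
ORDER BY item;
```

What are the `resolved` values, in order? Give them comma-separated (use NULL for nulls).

2024-07-14, 2024-10-27, 2024-05-14, NULL, 2024-04-21, 2024-08-14, 2024-07-21, 2024-07-08, 2024-12-21, 2024-04-03, 2024-06-03

item=A: actual_date=2024-07-14 → 2024-07-14
item=B: actual_date=2024-10-27 → 2024-10-27
item=C: actual_date=2024-05-14 → 2024-05-14
item=D: actual_date=NULL, scheduled_date=NULL, requested_date=NULL (all NULL) → NULL
item=F: actual_date=NULL, scheduled_date=2024-04-21 → 2024-04-21
item=N: actual_date=2024-08-14 → 2024-08-14
item=P: actual_date=NULL, scheduled_date=2024-07-21 → 2024-07-21
item=S: actual_date=NULL, scheduled_date=2024-07-08 → 2024-07-08
item=W: actual_date=NULL, scheduled_date=2024-12-21 → 2024-12-21
item=X: actual_date=2024-04-03 → 2024-04-03
item=Y: actual_date=2024-06-03 → 2024-06-03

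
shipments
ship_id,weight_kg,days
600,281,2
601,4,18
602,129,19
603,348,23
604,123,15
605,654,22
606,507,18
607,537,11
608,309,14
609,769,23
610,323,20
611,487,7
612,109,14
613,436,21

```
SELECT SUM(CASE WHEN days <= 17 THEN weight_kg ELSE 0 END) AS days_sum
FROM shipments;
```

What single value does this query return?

1846

ship_id=600: ✓ → 281
ship_id=601: ✗
ship_id=602: ✗
ship_id=603: ✗
ship_id=604: ✓ → 123
ship_id=605: ✗
ship_id=606: ✗
ship_id=607: ✓ → 537
ship_id=608: ✓ → 309
ship_id=609: ✗
ship_id=610: ✗
ship_id=611: ✓ → 487
ship_id=612: ✓ → 109
ship_id=613: ✗
days_sum = 281 + 123 + 537 + 309 + 487 + 109 = 1846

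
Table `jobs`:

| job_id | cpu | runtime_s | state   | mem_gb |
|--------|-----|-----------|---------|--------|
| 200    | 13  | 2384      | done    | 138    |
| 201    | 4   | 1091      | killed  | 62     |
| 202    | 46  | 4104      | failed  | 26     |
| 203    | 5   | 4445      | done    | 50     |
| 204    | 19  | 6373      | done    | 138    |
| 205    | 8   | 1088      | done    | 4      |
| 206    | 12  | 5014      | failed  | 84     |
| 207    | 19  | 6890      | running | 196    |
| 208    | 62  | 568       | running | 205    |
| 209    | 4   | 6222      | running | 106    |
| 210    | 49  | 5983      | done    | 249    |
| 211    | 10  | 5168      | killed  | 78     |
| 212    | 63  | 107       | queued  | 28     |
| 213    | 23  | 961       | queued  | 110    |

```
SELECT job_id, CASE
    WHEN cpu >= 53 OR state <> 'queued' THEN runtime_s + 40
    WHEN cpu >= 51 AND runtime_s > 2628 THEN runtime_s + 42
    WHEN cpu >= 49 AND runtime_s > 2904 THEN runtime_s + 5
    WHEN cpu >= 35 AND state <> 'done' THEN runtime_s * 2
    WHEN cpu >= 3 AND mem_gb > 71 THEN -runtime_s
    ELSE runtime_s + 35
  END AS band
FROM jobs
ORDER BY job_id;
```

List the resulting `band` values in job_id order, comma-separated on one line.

2424, 1131, 4144, 4485, 6413, 1128, 5054, 6930, 608, 6262, 6023, 5208, 147, -961

job_id=200: cpu >= 53 OR state <> 'queued' → 2424
job_id=201: cpu >= 53 OR state <> 'queued' → 1131
job_id=202: cpu >= 53 OR state <> 'queued' → 4144
job_id=203: cpu >= 53 OR state <> 'queued' → 4485
job_id=204: cpu >= 53 OR state <> 'queued' → 6413
job_id=205: cpu >= 53 OR state <> 'queued' → 1128
job_id=206: cpu >= 53 OR state <> 'queued' → 5054
job_id=207: cpu >= 53 OR state <> 'queued' → 6930
job_id=208: cpu >= 53 OR state <> 'queued' → 608
job_id=209: cpu >= 53 OR state <> 'queued' → 6262
job_id=210: cpu >= 53 OR state <> 'queued' → 6023
job_id=211: cpu >= 53 OR state <> 'queued' → 5208
job_id=212: cpu >= 53 OR state <> 'queued' → 147
job_id=213: cpu >= 3 AND mem_gb > 71 → -961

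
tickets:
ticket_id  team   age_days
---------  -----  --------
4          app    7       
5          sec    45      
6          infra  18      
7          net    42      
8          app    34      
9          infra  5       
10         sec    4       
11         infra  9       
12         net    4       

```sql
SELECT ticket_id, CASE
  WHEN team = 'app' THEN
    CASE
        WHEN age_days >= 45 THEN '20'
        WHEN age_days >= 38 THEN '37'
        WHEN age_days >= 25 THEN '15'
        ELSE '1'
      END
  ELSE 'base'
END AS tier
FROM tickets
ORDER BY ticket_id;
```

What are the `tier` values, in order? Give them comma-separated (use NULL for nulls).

1, base, base, base, 15, base, base, base, base

ticket_id=4: team='app' → inner[ELSE] → 1
ticket_id=5: team='sec' → outer ELSE → base
ticket_id=6: team='infra' → outer ELSE → base
ticket_id=7: team='net' → outer ELSE → base
ticket_id=8: team='app' → inner[age_days >= 25] → 15
ticket_id=9: team='infra' → outer ELSE → base
ticket_id=10: team='sec' → outer ELSE → base
ticket_id=11: team='infra' → outer ELSE → base
ticket_id=12: team='net' → outer ELSE → base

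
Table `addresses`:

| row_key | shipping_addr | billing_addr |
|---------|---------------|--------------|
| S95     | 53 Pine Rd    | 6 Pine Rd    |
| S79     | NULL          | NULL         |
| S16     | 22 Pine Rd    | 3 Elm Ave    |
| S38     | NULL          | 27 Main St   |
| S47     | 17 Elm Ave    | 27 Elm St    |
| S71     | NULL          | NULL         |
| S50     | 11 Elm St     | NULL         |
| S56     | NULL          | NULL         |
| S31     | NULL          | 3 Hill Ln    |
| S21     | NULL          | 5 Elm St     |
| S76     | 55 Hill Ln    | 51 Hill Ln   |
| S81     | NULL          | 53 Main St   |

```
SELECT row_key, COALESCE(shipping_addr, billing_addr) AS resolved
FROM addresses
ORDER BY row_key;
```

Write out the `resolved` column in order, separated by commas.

22 Pine Rd, 5 Elm St, 3 Hill Ln, 27 Main St, 17 Elm Ave, 11 Elm St, NULL, NULL, 55 Hill Ln, NULL, 53 Main St, 53 Pine Rd

row_key=S16: shipping_addr=22 Pine Rd → 22 Pine Rd
row_key=S21: shipping_addr=NULL, billing_addr=5 Elm St → 5 Elm St
row_key=S31: shipping_addr=NULL, billing_addr=3 Hill Ln → 3 Hill Ln
row_key=S38: shipping_addr=NULL, billing_addr=27 Main St → 27 Main St
row_key=S47: shipping_addr=17 Elm Ave → 17 Elm Ave
row_key=S50: shipping_addr=11 Elm St → 11 Elm St
row_key=S56: shipping_addr=NULL, billing_addr=NULL (all NULL) → NULL
row_key=S71: shipping_addr=NULL, billing_addr=NULL (all NULL) → NULL
row_key=S76: shipping_addr=55 Hill Ln → 55 Hill Ln
row_key=S79: shipping_addr=NULL, billing_addr=NULL (all NULL) → NULL
row_key=S81: shipping_addr=NULL, billing_addr=53 Main St → 53 Main St
row_key=S95: shipping_addr=53 Pine Rd → 53 Pine Rd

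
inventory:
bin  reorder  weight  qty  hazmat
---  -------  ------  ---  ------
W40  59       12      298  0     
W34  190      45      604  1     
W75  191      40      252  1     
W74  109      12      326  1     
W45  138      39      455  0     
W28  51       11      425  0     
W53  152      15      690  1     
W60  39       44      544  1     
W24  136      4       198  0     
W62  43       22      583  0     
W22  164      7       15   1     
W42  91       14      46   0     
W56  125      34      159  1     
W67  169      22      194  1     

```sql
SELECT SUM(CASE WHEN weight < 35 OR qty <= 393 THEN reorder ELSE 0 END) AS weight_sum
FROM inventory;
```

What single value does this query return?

1290

bin=W40: ✓ → 59
bin=W34: ✗
bin=W75: ✓ → 191
bin=W74: ✓ → 109
bin=W45: ✗
bin=W28: ✓ → 51
bin=W53: ✓ → 152
bin=W60: ✗
bin=W24: ✓ → 136
bin=W62: ✓ → 43
bin=W22: ✓ → 164
bin=W42: ✓ → 91
bin=W56: ✓ → 125
bin=W67: ✓ → 169
weight_sum = 59 + 191 + 109 + 51 + 152 + 136 + 43 + 164 + 91 + 125 + 169 = 1290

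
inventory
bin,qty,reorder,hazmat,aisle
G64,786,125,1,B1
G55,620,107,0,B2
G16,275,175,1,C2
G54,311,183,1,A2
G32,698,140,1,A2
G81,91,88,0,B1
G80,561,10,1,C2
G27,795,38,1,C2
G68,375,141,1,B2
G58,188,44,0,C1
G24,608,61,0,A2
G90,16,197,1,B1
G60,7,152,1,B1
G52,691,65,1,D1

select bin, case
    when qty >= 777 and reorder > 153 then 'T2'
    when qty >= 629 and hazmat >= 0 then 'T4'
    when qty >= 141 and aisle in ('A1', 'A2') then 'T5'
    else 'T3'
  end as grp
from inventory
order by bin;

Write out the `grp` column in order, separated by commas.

T3, T5, T4, T4, T4, T5, T3, T3, T3, T4, T3, T3, T3, T3

bin=G16: ELSE → T3
bin=G24: qty >= 141 and aisle in ('A1', 'A2') → T5
bin=G27: qty >= 629 and hazmat >= 0 → T4
bin=G32: qty >= 629 and hazmat >= 0 → T4
bin=G52: qty >= 629 and hazmat >= 0 → T4
bin=G54: qty >= 141 and aisle in ('A1', 'A2') → T5
bin=G55: ELSE → T3
bin=G58: ELSE → T3
bin=G60: ELSE → T3
bin=G64: qty >= 629 and hazmat >= 0 → T4
bin=G68: ELSE → T3
bin=G80: ELSE → T3
bin=G81: ELSE → T3
bin=G90: ELSE → T3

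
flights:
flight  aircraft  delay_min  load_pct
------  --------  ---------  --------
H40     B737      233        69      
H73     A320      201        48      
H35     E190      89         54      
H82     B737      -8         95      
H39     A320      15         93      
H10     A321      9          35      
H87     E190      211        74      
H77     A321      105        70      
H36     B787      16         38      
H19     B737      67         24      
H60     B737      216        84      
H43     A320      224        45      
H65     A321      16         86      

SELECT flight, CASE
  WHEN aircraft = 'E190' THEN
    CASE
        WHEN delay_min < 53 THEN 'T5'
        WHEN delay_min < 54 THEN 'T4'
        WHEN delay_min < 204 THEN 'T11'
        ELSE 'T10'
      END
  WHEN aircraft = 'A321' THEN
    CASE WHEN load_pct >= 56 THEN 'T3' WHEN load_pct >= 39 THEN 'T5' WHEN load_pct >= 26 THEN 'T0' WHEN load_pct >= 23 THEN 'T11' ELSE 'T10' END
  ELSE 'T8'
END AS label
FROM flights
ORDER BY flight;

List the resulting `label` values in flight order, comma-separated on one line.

T0, T8, T11, T8, T8, T8, T8, T8, T3, T8, T3, T8, T10

flight=H10: aircraft='A321' → inner[load_pct >= 26] → T0
flight=H19: aircraft='B737' → outer ELSE → T8
flight=H35: aircraft='E190' → inner[delay_min < 204] → T11
flight=H36: aircraft='B787' → outer ELSE → T8
flight=H39: aircraft='A320' → outer ELSE → T8
flight=H40: aircraft='B737' → outer ELSE → T8
flight=H43: aircraft='A320' → outer ELSE → T8
flight=H60: aircraft='B737' → outer ELSE → T8
flight=H65: aircraft='A321' → inner[load_pct >= 56] → T3
flight=H73: aircraft='A320' → outer ELSE → T8
flight=H77: aircraft='A321' → inner[load_pct >= 56] → T3
flight=H82: aircraft='B737' → outer ELSE → T8
flight=H87: aircraft='E190' → inner[ELSE] → T10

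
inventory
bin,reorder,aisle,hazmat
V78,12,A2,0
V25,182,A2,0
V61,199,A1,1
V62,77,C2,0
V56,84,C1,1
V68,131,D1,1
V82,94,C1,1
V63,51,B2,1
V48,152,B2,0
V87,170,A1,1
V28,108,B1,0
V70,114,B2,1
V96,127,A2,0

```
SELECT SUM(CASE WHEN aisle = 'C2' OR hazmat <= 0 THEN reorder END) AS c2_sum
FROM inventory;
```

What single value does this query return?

bin=V78: ✓ → 12
bin=V25: ✓ → 182
bin=V61: ✗
bin=V62: ✓ → 77
bin=V56: ✗
bin=V68: ✗
bin=V82: ✗
bin=V63: ✗
bin=V48: ✓ → 152
bin=V87: ✗
bin=V28: ✓ → 108
bin=V70: ✗
bin=V96: ✓ → 127
c2_sum = 12 + 182 + 77 + 152 + 108 + 127 = 658

658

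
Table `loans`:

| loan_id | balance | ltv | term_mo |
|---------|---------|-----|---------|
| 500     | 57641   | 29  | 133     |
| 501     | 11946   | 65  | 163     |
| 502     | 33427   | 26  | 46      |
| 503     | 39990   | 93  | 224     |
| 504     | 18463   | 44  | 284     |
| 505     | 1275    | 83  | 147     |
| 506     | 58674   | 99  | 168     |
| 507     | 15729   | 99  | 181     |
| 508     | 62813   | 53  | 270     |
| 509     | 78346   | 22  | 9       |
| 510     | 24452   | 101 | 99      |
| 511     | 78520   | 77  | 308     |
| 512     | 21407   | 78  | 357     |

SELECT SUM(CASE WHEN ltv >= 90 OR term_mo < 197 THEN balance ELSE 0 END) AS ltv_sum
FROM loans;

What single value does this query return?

loan_id=500: ✓ → 57641
loan_id=501: ✓ → 11946
loan_id=502: ✓ → 33427
loan_id=503: ✓ → 39990
loan_id=504: ✗
loan_id=505: ✓ → 1275
loan_id=506: ✓ → 58674
loan_id=507: ✓ → 15729
loan_id=508: ✗
loan_id=509: ✓ → 78346
loan_id=510: ✓ → 24452
loan_id=511: ✗
loan_id=512: ✗
ltv_sum = 57641 + 11946 + 33427 + 39990 + 1275 + 58674 + 15729 + 78346 + 24452 = 321480

321480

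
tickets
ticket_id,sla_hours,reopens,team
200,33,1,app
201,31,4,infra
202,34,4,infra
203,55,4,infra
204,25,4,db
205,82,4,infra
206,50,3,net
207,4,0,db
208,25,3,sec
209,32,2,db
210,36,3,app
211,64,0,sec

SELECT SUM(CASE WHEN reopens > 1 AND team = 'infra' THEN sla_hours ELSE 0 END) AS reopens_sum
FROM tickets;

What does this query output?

ticket_id=200: ✗
ticket_id=201: ✓ → 31
ticket_id=202: ✓ → 34
ticket_id=203: ✓ → 55
ticket_id=204: ✗
ticket_id=205: ✓ → 82
ticket_id=206: ✗
ticket_id=207: ✗
ticket_id=208: ✗
ticket_id=209: ✗
ticket_id=210: ✗
ticket_id=211: ✗
reopens_sum = 31 + 34 + 55 + 82 = 202

202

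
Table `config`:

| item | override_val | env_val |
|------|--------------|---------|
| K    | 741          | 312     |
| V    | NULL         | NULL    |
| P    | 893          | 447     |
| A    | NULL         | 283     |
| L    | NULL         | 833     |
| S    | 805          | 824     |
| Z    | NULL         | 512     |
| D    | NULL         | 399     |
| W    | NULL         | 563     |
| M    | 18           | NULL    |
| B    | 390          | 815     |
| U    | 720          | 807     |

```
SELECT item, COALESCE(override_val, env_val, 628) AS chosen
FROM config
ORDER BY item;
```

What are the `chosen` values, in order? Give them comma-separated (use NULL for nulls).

item=A: override_val=NULL, env_val=283 → 283
item=B: override_val=390 → 390
item=D: override_val=NULL, env_val=399 → 399
item=K: override_val=741 → 741
item=L: override_val=NULL, env_val=833 → 833
item=M: override_val=18 → 18
item=P: override_val=893 → 893
item=S: override_val=805 → 805
item=U: override_val=720 → 720
item=V: override_val=NULL, env_val=NULL, → literal 628 → 628
item=W: override_val=NULL, env_val=563 → 563
item=Z: override_val=NULL, env_val=512 → 512

283, 390, 399, 741, 833, 18, 893, 805, 720, 628, 563, 512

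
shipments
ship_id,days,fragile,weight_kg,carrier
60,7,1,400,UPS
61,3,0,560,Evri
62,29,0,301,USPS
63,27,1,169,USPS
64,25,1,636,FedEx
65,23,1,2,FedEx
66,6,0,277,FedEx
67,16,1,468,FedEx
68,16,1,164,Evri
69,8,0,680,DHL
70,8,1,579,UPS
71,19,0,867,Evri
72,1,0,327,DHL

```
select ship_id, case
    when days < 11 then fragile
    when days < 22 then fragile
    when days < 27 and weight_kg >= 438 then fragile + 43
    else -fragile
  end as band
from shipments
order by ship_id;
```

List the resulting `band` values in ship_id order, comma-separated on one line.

ship_id=60: days < 11 → 1
ship_id=61: days < 11 → 0
ship_id=62: ELSE → 0
ship_id=63: ELSE → -1
ship_id=64: days < 27 and weight_kg >= 438 → 44
ship_id=65: ELSE → -1
ship_id=66: days < 11 → 0
ship_id=67: days < 22 → 1
ship_id=68: days < 22 → 1
ship_id=69: days < 11 → 0
ship_id=70: days < 11 → 1
ship_id=71: days < 22 → 0
ship_id=72: days < 11 → 0

1, 0, 0, -1, 44, -1, 0, 1, 1, 0, 1, 0, 0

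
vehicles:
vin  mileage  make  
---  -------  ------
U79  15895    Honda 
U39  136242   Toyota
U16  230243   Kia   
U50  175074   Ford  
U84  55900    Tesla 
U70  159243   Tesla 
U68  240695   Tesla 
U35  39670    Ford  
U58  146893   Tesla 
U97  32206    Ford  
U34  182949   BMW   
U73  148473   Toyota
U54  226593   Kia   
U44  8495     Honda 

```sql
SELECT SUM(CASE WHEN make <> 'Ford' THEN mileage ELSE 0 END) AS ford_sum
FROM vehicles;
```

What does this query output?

vin=U79: ✓ → 15895
vin=U39: ✓ → 136242
vin=U16: ✓ → 230243
vin=U50: ✗
vin=U84: ✓ → 55900
vin=U70: ✓ → 159243
vin=U68: ✓ → 240695
vin=U35: ✗
vin=U58: ✓ → 146893
vin=U97: ✗
vin=U34: ✓ → 182949
vin=U73: ✓ → 148473
vin=U54: ✓ → 226593
vin=U44: ✓ → 8495
ford_sum = 15895 + 136242 + 230243 + 55900 + 159243 + 240695 + 146893 + 182949 + 148473 + 226593 + 8495 = 1551621

1551621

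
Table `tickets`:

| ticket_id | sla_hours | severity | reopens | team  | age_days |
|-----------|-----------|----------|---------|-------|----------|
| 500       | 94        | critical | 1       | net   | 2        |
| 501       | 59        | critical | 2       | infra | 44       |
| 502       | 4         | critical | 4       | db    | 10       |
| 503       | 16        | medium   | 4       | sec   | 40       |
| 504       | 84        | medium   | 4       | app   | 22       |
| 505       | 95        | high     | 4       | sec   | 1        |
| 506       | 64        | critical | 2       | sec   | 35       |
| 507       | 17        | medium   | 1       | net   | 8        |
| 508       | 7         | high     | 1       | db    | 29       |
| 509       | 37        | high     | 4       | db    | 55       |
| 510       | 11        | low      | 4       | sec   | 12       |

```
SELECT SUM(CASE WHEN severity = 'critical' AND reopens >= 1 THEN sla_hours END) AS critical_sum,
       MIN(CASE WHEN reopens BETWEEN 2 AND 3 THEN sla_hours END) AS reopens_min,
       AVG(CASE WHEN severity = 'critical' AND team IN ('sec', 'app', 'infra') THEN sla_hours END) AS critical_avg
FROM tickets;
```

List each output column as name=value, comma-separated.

critical_sum=221, reopens_min=59, critical_avg=61.5

[critical_sum: severity = 'critical' AND reopens >= 1]
ticket_id=500: ✓ → 94
ticket_id=501: ✓ → 59
ticket_id=502: ✓ → 4
ticket_id=503: ✗
ticket_id=504: ✗
ticket_id=505: ✗
ticket_id=506: ✓ → 64
ticket_id=507: ✗
ticket_id=508: ✗
ticket_id=509: ✗
ticket_id=510: ✗
critical_sum = 94 + 59 + 4 + 64 = 221
—
[reopens_min: reopens BETWEEN 2 AND 3]
ticket_id=500: ✗
ticket_id=501: ✓ → 59
ticket_id=502: ✗
ticket_id=503: ✗
ticket_id=504: ✗
ticket_id=505: ✗
ticket_id=506: ✓ → 64
ticket_id=507: ✗
ticket_id=508: ✗
ticket_id=509: ✗
ticket_id=510: ✗
reopens_min = MIN(59, 64) = 59
—
[critical_avg: severity = 'critical' AND team IN ('sec', 'app', 'infra')]
ticket_id=500: ✗
ticket_id=501: ✓ → 59
ticket_id=502: ✗
ticket_id=503: ✗
ticket_id=504: ✗
ticket_id=505: ✗
ticket_id=506: ✓ → 64
ticket_id=507: ✗
ticket_id=508: ✗
ticket_id=509: ✗
ticket_id=510: ✗
critical_avg = (59 + 64) / 2 = 61.5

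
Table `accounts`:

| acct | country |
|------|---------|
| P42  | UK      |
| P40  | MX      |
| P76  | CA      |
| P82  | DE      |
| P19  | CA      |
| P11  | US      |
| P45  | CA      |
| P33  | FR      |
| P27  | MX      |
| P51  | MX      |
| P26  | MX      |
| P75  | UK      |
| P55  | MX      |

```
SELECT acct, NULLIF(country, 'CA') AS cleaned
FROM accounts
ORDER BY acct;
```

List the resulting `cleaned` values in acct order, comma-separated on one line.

acct=P11: country=US vs CA: differ → US
acct=P19: country=CA vs CA: equal → NULL
acct=P26: country=MX vs CA: differ → MX
acct=P27: country=MX vs CA: differ → MX
acct=P33: country=FR vs CA: differ → FR
acct=P40: country=MX vs CA: differ → MX
acct=P42: country=UK vs CA: differ → UK
acct=P45: country=CA vs CA: equal → NULL
acct=P51: country=MX vs CA: differ → MX
acct=P55: country=MX vs CA: differ → MX
acct=P75: country=UK vs CA: differ → UK
acct=P76: country=CA vs CA: equal → NULL
acct=P82: country=DE vs CA: differ → DE

US, NULL, MX, MX, FR, MX, UK, NULL, MX, MX, UK, NULL, DE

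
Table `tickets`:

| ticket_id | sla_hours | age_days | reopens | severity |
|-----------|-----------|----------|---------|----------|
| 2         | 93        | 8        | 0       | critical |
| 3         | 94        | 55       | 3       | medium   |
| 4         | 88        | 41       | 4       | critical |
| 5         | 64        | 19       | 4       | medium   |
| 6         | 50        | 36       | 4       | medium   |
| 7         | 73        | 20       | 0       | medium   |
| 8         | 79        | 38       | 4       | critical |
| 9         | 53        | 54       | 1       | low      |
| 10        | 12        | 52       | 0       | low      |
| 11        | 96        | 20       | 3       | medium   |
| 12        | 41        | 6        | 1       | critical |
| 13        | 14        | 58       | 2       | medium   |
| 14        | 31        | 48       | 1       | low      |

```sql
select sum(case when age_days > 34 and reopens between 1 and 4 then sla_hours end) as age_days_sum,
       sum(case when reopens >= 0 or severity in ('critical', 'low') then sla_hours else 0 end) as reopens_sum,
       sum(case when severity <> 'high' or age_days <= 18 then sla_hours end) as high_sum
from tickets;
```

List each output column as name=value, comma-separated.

[age_days_sum: age_days > 34 and reopens between 1 and 4]
ticket_id=2: ✗
ticket_id=3: ✓ → 94
ticket_id=4: ✓ → 88
ticket_id=5: ✗
ticket_id=6: ✓ → 50
ticket_id=7: ✗
ticket_id=8: ✓ → 79
ticket_id=9: ✓ → 53
ticket_id=10: ✗
ticket_id=11: ✗
ticket_id=12: ✗
ticket_id=13: ✓ → 14
ticket_id=14: ✓ → 31
age_days_sum = 94 + 88 + 50 + 79 + 53 + 14 + 31 = 409
—
[reopens_sum: reopens >= 0 or severity in ('critical', 'low')]
ticket_id=2: ✓ → 93
ticket_id=3: ✓ → 94
ticket_id=4: ✓ → 88
ticket_id=5: ✓ → 64
ticket_id=6: ✓ → 50
ticket_id=7: ✓ → 73
ticket_id=8: ✓ → 79
ticket_id=9: ✓ → 53
ticket_id=10: ✓ → 12
ticket_id=11: ✓ → 96
ticket_id=12: ✓ → 41
ticket_id=13: ✓ → 14
ticket_id=14: ✓ → 31
reopens_sum = 93 + 94 + 88 + 64 + 50 + 73 + 79 + 53 + 12 + 96 + 41 + 14 + 31 = 788
—
[high_sum: severity <> 'high' or age_days <= 18]
ticket_id=2: ✓ → 93
ticket_id=3: ✓ → 94
ticket_id=4: ✓ → 88
ticket_id=5: ✓ → 64
ticket_id=6: ✓ → 50
ticket_id=7: ✓ → 73
ticket_id=8: ✓ → 79
ticket_id=9: ✓ → 53
ticket_id=10: ✓ → 12
ticket_id=11: ✓ → 96
ticket_id=12: ✓ → 41
ticket_id=13: ✓ → 14
ticket_id=14: ✓ → 31
high_sum = 93 + 94 + 88 + 64 + 50 + 73 + 79 + 53 + 12 + 96 + 41 + 14 + 31 = 788

age_days_sum=409, reopens_sum=788, high_sum=788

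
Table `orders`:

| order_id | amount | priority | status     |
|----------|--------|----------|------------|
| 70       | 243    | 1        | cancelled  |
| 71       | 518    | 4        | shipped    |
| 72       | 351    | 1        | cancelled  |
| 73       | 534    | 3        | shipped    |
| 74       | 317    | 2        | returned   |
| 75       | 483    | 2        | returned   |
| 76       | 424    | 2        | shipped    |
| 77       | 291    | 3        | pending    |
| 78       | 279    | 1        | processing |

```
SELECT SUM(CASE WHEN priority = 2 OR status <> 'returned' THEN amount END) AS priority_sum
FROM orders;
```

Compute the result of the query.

3440

order_id=70: ✓ → 243
order_id=71: ✓ → 518
order_id=72: ✓ → 351
order_id=73: ✓ → 534
order_id=74: ✓ → 317
order_id=75: ✓ → 483
order_id=76: ✓ → 424
order_id=77: ✓ → 291
order_id=78: ✓ → 279
priority_sum = 243 + 518 + 351 + 534 + 317 + 483 + 424 + 291 + 279 = 3440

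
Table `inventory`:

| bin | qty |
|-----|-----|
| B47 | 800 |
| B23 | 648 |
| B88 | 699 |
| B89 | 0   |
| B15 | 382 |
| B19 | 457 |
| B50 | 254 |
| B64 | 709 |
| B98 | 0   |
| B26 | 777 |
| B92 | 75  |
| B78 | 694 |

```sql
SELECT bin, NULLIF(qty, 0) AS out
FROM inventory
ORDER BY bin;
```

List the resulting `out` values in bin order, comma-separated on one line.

bin=B15: qty=382 vs 0: differ → 382
bin=B19: qty=457 vs 0: differ → 457
bin=B23: qty=648 vs 0: differ → 648
bin=B26: qty=777 vs 0: differ → 777
bin=B47: qty=800 vs 0: differ → 800
bin=B50: qty=254 vs 0: differ → 254
bin=B64: qty=709 vs 0: differ → 709
bin=B78: qty=694 vs 0: differ → 694
bin=B88: qty=699 vs 0: differ → 699
bin=B89: qty=0 vs 0: equal → NULL
bin=B92: qty=75 vs 0: differ → 75
bin=B98: qty=0 vs 0: equal → NULL

382, 457, 648, 777, 800, 254, 709, 694, 699, NULL, 75, NULL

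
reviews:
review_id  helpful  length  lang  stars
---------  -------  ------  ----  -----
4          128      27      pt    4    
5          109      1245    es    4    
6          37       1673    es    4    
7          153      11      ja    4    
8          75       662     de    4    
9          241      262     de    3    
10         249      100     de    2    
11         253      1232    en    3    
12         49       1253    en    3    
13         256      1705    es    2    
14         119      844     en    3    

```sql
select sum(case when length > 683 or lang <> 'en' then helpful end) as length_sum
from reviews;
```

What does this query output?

review_id=4: ✓ → 128
review_id=5: ✓ → 109
review_id=6: ✓ → 37
review_id=7: ✓ → 153
review_id=8: ✓ → 75
review_id=9: ✓ → 241
review_id=10: ✓ → 249
review_id=11: ✓ → 253
review_id=12: ✓ → 49
review_id=13: ✓ → 256
review_id=14: ✓ → 119
length_sum = 128 + 109 + 37 + 153 + 75 + 241 + 249 + 253 + 49 + 256 + 119 = 1669

1669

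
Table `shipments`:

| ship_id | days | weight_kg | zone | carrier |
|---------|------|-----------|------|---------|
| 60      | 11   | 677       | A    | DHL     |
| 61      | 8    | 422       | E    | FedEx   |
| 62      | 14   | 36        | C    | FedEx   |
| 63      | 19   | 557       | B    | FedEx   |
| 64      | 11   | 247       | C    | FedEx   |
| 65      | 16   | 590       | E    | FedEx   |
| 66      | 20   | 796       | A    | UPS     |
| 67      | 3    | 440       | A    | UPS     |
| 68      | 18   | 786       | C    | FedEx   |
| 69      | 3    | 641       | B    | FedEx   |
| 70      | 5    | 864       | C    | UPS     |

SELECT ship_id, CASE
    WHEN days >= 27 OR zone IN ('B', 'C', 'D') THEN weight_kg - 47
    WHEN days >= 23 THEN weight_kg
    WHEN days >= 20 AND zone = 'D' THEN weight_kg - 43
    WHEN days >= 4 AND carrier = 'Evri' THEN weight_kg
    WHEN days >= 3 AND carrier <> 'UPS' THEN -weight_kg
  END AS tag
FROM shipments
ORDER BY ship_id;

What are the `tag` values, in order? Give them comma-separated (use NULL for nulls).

-677, -422, -11, 510, 200, -590, NULL, NULL, 739, 594, 817

ship_id=60: days >= 3 AND carrier <> 'UPS' → -677
ship_id=61: days >= 3 AND carrier <> 'UPS' → -422
ship_id=62: days >= 27 OR zone IN ('B', 'C', 'D') → -11
ship_id=63: days >= 27 OR zone IN ('B', 'C', 'D') → 510
ship_id=64: days >= 27 OR zone IN ('B', 'C', 'D') → 200
ship_id=65: days >= 3 AND carrier <> 'UPS' → -590
ship_id=66: (no match → NULL) → NULL
ship_id=67: (no match → NULL) → NULL
ship_id=68: days >= 27 OR zone IN ('B', 'C', 'D') → 739
ship_id=69: days >= 27 OR zone IN ('B', 'C', 'D') → 594
ship_id=70: days >= 27 OR zone IN ('B', 'C', 'D') → 817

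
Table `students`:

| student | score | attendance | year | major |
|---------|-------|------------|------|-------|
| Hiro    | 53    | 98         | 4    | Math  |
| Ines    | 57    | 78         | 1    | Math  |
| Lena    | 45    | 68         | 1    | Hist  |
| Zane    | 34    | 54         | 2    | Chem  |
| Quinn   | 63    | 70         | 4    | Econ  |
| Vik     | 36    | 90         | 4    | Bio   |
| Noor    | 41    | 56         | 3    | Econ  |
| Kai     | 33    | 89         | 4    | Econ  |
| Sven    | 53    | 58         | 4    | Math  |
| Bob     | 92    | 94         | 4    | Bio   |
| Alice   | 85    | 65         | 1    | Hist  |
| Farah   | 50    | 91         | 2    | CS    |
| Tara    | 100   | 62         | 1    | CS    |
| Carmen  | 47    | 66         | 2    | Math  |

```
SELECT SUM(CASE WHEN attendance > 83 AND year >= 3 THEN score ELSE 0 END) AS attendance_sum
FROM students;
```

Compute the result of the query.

student=Hiro: ✓ → 53
student=Ines: ✗
student=Lena: ✗
student=Zane: ✗
student=Quinn: ✗
student=Vik: ✓ → 36
student=Noor: ✗
student=Kai: ✓ → 33
student=Sven: ✗
student=Bob: ✓ → 92
student=Alice: ✗
student=Farah: ✗
student=Tara: ✗
student=Carmen: ✗
attendance_sum = 53 + 36 + 33 + 92 = 214

214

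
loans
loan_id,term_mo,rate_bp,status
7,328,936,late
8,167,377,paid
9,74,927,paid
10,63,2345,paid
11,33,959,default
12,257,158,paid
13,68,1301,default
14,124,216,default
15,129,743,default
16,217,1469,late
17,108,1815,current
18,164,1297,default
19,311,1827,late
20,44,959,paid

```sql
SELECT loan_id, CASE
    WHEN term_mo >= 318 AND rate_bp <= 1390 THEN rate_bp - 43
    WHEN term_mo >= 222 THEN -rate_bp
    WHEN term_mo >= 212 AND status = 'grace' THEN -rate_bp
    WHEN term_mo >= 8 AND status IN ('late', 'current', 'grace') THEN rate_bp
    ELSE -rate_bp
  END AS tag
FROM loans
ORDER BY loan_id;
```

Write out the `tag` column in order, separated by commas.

loan_id=7: term_mo >= 318 AND rate_bp <= 1390 → 893
loan_id=8: ELSE → -377
loan_id=9: ELSE → -927
loan_id=10: ELSE → -2345
loan_id=11: ELSE → -959
loan_id=12: term_mo >= 222 → -158
loan_id=13: ELSE → -1301
loan_id=14: ELSE → -216
loan_id=15: ELSE → -743
loan_id=16: term_mo >= 8 AND status IN ('late', 'current', 'grace') → 1469
loan_id=17: term_mo >= 8 AND status IN ('late', 'current', 'grace') → 1815
loan_id=18: ELSE → -1297
loan_id=19: term_mo >= 222 → -1827
loan_id=20: ELSE → -959

893, -377, -927, -2345, -959, -158, -1301, -216, -743, 1469, 1815, -1297, -1827, -959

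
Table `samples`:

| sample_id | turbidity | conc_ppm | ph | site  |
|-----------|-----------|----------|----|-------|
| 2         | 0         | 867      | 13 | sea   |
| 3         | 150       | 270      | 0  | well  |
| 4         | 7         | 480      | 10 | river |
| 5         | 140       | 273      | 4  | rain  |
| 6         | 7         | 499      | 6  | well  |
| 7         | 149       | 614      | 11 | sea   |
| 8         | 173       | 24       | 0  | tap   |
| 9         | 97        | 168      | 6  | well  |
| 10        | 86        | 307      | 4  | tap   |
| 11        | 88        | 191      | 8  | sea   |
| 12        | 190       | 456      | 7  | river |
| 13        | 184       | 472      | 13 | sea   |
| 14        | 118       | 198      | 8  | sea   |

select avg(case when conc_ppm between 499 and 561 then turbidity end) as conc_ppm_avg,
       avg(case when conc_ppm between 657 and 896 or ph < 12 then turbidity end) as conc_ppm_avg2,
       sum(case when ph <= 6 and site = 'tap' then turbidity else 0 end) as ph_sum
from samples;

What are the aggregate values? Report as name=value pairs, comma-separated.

[conc_ppm_avg: conc_ppm between 499 and 561]
sample_id=2: ✗
sample_id=3: ✗
sample_id=4: ✗
sample_id=5: ✗
sample_id=6: ✓ → 7
sample_id=7: ✗
sample_id=8: ✗
sample_id=9: ✗
sample_id=10: ✗
sample_id=11: ✗
sample_id=12: ✗
sample_id=13: ✗
sample_id=14: ✗
conc_ppm_avg = 7
—
[conc_ppm_avg2: conc_ppm between 657 and 896 or ph < 12]
sample_id=2: ✓ → 0
sample_id=3: ✓ → 150
sample_id=4: ✓ → 7
sample_id=5: ✓ → 140
sample_id=6: ✓ → 7
sample_id=7: ✓ → 149
sample_id=8: ✓ → 173
sample_id=9: ✓ → 97
sample_id=10: ✓ → 86
sample_id=11: ✓ → 88
sample_id=12: ✓ → 190
sample_id=13: ✗
sample_id=14: ✓ → 118
conc_ppm_avg2 = (0 + 150 + 7 + 140 + 7 + 149 + 173 + 97 + 86 + 88 + 190 + 118) / 12 = 100.4166666667
—
[ph_sum: ph <= 6 and site = 'tap']
sample_id=2: ✗
sample_id=3: ✗
sample_id=4: ✗
sample_id=5: ✗
sample_id=6: ✗
sample_id=7: ✗
sample_id=8: ✓ → 173
sample_id=9: ✗
sample_id=10: ✓ → 86
sample_id=11: ✗
sample_id=12: ✗
sample_id=13: ✗
sample_id=14: ✗
ph_sum = 173 + 86 = 259

conc_ppm_avg=7, conc_ppm_avg2=100.4166666667, ph_sum=259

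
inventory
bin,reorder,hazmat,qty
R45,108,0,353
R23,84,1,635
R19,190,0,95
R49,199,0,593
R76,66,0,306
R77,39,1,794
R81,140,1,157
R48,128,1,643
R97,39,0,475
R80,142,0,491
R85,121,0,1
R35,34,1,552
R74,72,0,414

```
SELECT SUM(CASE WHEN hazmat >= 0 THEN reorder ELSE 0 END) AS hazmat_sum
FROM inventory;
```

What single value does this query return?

bin=R45: ✓ → 108
bin=R23: ✓ → 84
bin=R19: ✓ → 190
bin=R49: ✓ → 199
bin=R76: ✓ → 66
bin=R77: ✓ → 39
bin=R81: ✓ → 140
bin=R48: ✓ → 128
bin=R97: ✓ → 39
bin=R80: ✓ → 142
bin=R85: ✓ → 121
bin=R35: ✓ → 34
bin=R74: ✓ → 72
hazmat_sum = 108 + 84 + 190 + 199 + 66 + 39 + 140 + 128 + 39 + 142 + 121 + 34 + 72 = 1362

1362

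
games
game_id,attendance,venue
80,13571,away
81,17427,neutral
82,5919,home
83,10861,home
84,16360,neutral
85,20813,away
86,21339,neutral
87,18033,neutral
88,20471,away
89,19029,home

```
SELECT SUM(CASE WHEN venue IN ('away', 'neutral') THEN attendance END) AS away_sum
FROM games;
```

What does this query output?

128014

game_id=80: ✓ → 13571
game_id=81: ✓ → 17427
game_id=82: ✗
game_id=83: ✗
game_id=84: ✓ → 16360
game_id=85: ✓ → 20813
game_id=86: ✓ → 21339
game_id=87: ✓ → 18033
game_id=88: ✓ → 20471
game_id=89: ✗
away_sum = 13571 + 17427 + 16360 + 20813 + 21339 + 18033 + 20471 = 128014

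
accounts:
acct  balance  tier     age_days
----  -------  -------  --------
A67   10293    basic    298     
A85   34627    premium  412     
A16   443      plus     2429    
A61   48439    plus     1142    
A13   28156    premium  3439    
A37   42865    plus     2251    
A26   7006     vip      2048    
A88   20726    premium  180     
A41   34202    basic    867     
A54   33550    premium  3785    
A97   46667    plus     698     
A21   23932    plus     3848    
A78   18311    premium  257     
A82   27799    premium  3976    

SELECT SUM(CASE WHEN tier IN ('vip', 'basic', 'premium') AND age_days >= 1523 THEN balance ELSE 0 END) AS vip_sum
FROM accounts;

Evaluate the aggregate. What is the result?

acct=A67: ✗
acct=A85: ✗
acct=A16: ✗
acct=A61: ✗
acct=A13: ✓ → 28156
acct=A37: ✗
acct=A26: ✓ → 7006
acct=A88: ✗
acct=A41: ✗
acct=A54: ✓ → 33550
acct=A97: ✗
acct=A21: ✗
acct=A78: ✗
acct=A82: ✓ → 27799
vip_sum = 28156 + 7006 + 33550 + 27799 = 96511

96511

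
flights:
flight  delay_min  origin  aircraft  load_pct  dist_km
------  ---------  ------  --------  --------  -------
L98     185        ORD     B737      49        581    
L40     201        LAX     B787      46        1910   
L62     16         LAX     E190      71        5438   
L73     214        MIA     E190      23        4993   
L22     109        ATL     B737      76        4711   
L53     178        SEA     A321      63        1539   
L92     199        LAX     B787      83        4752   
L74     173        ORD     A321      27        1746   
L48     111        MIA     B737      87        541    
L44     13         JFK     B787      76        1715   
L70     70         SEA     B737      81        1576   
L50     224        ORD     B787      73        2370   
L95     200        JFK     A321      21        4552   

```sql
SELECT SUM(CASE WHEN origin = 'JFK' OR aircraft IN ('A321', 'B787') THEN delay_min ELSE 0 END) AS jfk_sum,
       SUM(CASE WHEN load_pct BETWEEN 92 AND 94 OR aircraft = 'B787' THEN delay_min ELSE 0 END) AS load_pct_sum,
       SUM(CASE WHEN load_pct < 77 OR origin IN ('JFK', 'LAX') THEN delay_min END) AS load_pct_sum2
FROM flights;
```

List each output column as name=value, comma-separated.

jfk_sum=1188, load_pct_sum=637, load_pct_sum2=1712

[jfk_sum: origin = 'JFK' OR aircraft IN ('A321', 'B787')]
flight=L98: ✗
flight=L40: ✓ → 201
flight=L62: ✗
flight=L73: ✗
flight=L22: ✗
flight=L53: ✓ → 178
flight=L92: ✓ → 199
flight=L74: ✓ → 173
flight=L48: ✗
flight=L44: ✓ → 13
flight=L70: ✗
flight=L50: ✓ → 224
flight=L95: ✓ → 200
jfk_sum = 201 + 178 + 199 + 173 + 13 + 224 + 200 = 1188
—
[load_pct_sum: load_pct BETWEEN 92 AND 94 OR aircraft = 'B787']
flight=L98: ✗
flight=L40: ✓ → 201
flight=L62: ✗
flight=L73: ✗
flight=L22: ✗
flight=L53: ✗
flight=L92: ✓ → 199
flight=L74: ✗
flight=L48: ✗
flight=L44: ✓ → 13
flight=L70: ✗
flight=L50: ✓ → 224
flight=L95: ✗
load_pct_sum = 201 + 199 + 13 + 224 = 637
—
[load_pct_sum2: load_pct < 77 OR origin IN ('JFK', 'LAX')]
flight=L98: ✓ → 185
flight=L40: ✓ → 201
flight=L62: ✓ → 16
flight=L73: ✓ → 214
flight=L22: ✓ → 109
flight=L53: ✓ → 178
flight=L92: ✓ → 199
flight=L74: ✓ → 173
flight=L48: ✗
flight=L44: ✓ → 13
flight=L70: ✗
flight=L50: ✓ → 224
flight=L95: ✓ → 200
load_pct_sum2 = 185 + 201 + 16 + 214 + 109 + 178 + 199 + 173 + 13 + 224 + 200 = 1712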